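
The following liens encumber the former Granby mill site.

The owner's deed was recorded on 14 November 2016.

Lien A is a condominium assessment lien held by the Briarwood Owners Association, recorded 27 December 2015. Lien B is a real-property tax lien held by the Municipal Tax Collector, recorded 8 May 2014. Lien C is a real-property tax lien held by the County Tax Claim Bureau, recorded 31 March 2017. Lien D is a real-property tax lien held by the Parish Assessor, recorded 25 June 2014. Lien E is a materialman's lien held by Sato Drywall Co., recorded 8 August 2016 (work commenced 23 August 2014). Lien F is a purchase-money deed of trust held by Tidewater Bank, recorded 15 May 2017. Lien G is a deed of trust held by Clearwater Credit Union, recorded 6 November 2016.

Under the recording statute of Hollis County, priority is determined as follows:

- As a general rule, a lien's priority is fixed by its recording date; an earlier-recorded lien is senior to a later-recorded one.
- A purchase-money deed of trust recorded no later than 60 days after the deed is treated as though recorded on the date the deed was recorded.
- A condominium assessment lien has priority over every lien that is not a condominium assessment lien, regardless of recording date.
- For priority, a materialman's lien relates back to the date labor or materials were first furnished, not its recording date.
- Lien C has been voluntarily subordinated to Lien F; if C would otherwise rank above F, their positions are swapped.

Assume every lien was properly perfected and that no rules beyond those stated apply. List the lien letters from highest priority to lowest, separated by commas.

Effective dates after the stated exceptions: E relates back to 23 August 2014 (work commenced); F missed the 60-day window (182 days after the deed), so its recording date stands.
As a condominium assessment lien, A is senior to every other lien.
Remaining liens by effective date: B (8 May 2014), D (25 June 2014), E (23 August 2014), G (6 November 2016), C (31 March 2017), F (15 May 2017).
C would otherwise be senior to F, so under the subordination agreement C and F exchange positions.

A, B, D, E, G, F, C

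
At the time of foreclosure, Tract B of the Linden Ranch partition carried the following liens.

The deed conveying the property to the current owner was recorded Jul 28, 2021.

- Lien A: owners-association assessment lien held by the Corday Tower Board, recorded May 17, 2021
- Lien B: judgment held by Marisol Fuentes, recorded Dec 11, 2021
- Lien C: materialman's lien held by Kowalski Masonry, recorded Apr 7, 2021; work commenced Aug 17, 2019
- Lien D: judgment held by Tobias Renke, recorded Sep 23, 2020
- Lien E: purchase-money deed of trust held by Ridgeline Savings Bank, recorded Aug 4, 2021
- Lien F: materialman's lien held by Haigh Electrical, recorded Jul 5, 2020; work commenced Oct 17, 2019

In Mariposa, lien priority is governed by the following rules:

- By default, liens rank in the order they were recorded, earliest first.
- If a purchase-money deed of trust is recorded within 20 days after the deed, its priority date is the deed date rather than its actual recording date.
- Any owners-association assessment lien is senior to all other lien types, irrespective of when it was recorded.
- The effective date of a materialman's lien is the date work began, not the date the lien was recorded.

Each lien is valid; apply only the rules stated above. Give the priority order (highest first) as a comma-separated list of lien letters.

A, C, F, D, E, B

First, effective dates: C's effective date is Aug 17, 2019, when work began; E relates back to the deed date Jul 28, 2021; F relates back to Oct 17, 2019 (work commenced).
As an owners-association assessment lien, A is senior to every other lien.
Remaining liens by effective date: C (Aug 17, 2019), F (Oct 17, 2019), D (Sep 23, 2020), E (Jul 28, 2021), B (Dec 11, 2021).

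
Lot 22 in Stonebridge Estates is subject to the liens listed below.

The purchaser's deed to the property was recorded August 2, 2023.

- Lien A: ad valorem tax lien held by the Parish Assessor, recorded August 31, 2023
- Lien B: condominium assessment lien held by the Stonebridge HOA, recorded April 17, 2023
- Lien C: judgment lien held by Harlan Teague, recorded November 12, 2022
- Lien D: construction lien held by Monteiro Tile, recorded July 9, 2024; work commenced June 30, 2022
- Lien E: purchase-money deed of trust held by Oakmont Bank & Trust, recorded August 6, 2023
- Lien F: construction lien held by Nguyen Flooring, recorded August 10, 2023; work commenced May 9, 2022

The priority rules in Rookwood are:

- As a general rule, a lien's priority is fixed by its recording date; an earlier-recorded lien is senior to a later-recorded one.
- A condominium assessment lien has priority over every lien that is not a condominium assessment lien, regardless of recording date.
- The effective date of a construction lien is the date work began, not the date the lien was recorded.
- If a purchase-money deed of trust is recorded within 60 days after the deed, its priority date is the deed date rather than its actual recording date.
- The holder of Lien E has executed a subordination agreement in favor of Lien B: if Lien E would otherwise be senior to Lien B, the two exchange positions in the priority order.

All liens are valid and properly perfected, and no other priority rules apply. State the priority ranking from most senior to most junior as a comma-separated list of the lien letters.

First, effective dates: D relates back to June 30, 2022 (work commenced); E relates back to the deed date August 2, 2023; F's effective date is May 9, 2022, when work began.
B is a condominium assessment lien, so it outranks all other liens regardless of date.
The other liens, earliest effective date first: F (May 9, 2022), D (June 30, 2022), C (November 12, 2022), E (August 2, 2023), A (August 31, 2023).
E is already junior to B, so the subordination agreement changes nothing.

B, F, D, C, E, A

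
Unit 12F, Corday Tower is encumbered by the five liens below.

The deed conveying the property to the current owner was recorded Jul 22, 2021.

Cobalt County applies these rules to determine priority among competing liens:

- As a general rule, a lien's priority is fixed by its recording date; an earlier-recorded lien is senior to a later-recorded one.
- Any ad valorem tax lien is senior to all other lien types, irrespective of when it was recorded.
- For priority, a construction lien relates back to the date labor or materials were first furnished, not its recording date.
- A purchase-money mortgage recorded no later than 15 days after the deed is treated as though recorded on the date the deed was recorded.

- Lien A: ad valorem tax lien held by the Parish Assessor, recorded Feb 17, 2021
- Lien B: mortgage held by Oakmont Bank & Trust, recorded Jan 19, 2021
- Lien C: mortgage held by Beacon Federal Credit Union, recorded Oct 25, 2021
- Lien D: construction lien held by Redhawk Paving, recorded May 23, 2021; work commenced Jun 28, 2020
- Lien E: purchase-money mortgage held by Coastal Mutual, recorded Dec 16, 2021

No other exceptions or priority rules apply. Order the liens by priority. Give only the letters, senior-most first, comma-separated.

A, D, B, C, E

Adjusting effective dates: D is treated as recorded Jun 28, 2020, the work-commencement date; E missed the 15-day window (147 days after the deed), so its recording date stands.
A is an ad valorem tax lien, so it outranks all other liens regardless of date.
Ordering the rest by effective date: D (Jun 28, 2020), B (Jan 19, 2021), C (Oct 25, 2021), E (Dec 16, 2021).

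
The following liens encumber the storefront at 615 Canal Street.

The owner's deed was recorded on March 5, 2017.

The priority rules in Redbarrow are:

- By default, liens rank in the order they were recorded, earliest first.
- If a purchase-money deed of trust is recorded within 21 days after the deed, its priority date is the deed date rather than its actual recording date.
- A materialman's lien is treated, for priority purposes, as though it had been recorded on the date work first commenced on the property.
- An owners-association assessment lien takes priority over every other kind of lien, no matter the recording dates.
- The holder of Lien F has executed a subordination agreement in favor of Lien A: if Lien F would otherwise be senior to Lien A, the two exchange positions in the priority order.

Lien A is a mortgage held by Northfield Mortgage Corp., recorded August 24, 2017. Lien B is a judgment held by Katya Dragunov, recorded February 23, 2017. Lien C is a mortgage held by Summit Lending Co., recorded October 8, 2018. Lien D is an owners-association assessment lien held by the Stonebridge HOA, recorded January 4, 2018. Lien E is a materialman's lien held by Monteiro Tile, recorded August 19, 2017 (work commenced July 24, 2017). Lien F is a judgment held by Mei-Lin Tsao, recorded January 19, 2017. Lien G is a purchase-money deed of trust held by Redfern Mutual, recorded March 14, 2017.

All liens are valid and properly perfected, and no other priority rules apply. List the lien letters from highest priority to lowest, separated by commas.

D, A, B, G, E, F, C

Effective dates after the stated exceptions: E is treated as recorded July 24, 2017, the work-commencement date; G was recorded within the 21-day window, so its effective date is the deed date March 5, 2017.
As an owners-association assessment lien, D is senior to every other lien.
Remaining liens by effective date: F (January 19, 2017), B (February 23, 2017), G (March 5, 2017), E (July 24, 2017), A (August 24, 2017), C (October 8, 2018).
Because F would otherwise rank above A, the subordination swaps them.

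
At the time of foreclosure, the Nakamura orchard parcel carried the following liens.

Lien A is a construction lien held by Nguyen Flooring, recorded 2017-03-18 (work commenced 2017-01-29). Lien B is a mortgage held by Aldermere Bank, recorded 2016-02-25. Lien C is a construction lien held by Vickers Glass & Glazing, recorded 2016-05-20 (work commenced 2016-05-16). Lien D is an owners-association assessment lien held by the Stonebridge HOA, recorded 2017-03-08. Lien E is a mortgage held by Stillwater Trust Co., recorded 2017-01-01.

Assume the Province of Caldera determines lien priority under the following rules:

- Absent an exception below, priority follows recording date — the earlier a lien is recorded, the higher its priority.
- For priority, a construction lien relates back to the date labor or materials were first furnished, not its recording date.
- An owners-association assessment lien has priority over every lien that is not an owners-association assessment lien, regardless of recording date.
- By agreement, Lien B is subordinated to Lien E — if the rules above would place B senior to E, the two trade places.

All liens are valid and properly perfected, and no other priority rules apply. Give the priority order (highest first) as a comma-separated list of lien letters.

First, effective dates: A's effective date is 2017-01-29, when work began; C's effective date is 2016-05-16, when work began.
D is an owners-association assessment lien and takes priority over every other lien.
Remaining liens by effective date: B (2016-02-25), C (2016-05-16), E (2017-01-01), A (2017-01-29).
B would otherwise be senior to E, so under the subordination agreement B and E exchange positions.

D, E, C, B, A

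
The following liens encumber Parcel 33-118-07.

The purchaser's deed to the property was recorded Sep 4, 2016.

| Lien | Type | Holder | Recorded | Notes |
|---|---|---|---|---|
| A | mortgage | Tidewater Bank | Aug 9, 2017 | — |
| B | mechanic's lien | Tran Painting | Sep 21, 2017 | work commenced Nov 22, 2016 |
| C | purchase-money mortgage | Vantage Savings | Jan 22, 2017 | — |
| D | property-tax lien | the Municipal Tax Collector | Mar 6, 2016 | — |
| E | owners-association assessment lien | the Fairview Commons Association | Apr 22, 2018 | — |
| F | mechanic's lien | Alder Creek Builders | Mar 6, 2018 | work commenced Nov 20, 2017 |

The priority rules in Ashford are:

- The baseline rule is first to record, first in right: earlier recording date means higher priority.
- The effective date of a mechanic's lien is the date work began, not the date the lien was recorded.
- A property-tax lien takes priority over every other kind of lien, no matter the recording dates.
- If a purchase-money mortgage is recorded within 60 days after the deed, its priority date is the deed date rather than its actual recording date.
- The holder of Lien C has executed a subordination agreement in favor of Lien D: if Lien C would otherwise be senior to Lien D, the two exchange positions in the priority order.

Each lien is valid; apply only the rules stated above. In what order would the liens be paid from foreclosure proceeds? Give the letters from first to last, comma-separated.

First, effective dates: B relates back to Nov 22, 2016 (work commenced); C was recorded 140 days after the deed — beyond 60 days — so no relation-back applies; F's effective date is Nov 20, 2017, when work began.
D, as a property-tax lien, has superpriority and ranks first.
Ordering the rest by effective date: B (Nov 22, 2016), C (Jan 22, 2017), A (Aug 9, 2017), F (Nov 20, 2017), E (Apr 22, 2018).
Since C is not senior to D, the subordination leaves the order unchanged.

D, B, C, A, F, E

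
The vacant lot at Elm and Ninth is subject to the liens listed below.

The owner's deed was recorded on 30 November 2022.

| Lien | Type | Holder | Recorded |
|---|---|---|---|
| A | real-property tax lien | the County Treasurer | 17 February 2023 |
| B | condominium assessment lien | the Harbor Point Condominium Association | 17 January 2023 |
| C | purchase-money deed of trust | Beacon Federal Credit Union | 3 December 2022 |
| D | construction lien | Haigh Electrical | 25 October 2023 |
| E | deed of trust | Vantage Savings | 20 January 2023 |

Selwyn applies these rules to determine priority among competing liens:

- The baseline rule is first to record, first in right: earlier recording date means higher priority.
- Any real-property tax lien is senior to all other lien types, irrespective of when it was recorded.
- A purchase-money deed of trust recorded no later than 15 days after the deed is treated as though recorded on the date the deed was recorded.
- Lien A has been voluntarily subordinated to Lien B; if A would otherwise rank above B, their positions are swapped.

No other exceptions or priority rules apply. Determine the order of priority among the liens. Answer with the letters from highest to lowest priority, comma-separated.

B, C, A, E, D

Effective dates: C was recorded within the 15-day window, so its effective date is the deed date 30 November 2022.
A, as a real-property tax lien, has superpriority and ranks first.
Ordering the rest by effective date: C (30 November 2022), B (17 January 2023), E (20 January 2023), D (25 October 2023).
The subordination applies — A was senior to B — so A and B swap.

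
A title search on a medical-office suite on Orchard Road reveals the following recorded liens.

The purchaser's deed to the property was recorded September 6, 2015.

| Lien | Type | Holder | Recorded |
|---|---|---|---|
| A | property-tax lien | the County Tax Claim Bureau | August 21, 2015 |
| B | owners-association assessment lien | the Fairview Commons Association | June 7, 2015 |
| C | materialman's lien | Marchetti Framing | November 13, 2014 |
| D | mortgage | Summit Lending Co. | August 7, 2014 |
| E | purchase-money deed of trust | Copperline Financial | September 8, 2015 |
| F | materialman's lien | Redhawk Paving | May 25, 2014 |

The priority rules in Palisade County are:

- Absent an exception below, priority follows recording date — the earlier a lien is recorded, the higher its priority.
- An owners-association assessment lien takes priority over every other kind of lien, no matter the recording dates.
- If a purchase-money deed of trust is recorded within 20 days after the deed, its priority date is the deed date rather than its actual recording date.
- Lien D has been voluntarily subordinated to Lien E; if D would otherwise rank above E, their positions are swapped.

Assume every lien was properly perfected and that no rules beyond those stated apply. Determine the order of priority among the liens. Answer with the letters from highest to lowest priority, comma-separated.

Effective dates after the stated exceptions: E relates back to the deed date September 6, 2015.
B, as an owners-association assessment lien, has superpriority and ranks first.
Among the remaining liens, by effective date: F (May 25, 2014), D (August 7, 2014), C (November 13, 2014), A (August 21, 2015), E (September 6, 2015).
The subordination applies — D was senior to E — so D and E swap.

B, F, E, C, A, D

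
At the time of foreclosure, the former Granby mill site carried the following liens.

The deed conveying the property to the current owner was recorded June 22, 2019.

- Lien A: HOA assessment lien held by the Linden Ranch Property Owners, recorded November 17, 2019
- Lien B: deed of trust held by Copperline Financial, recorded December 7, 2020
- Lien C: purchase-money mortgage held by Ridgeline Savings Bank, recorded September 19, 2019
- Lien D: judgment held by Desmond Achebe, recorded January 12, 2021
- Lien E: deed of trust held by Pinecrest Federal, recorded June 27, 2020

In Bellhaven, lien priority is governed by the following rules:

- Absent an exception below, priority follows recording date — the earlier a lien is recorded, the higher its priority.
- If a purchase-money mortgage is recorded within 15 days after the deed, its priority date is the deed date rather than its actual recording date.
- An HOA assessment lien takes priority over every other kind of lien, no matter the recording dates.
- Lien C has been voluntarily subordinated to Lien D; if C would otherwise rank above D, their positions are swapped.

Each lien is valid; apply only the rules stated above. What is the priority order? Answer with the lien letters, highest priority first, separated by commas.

Effective dates: C missed the 15-day window (89 days after the deed), so its recording date stands.
A is an HOA assessment lien and takes priority over every other lien.
Ordering the rest by effective date: C (September 19, 2019), E (June 27, 2020), B (December 7, 2020), D (January 12, 2021).
The subordination applies — C was senior to D — so C and D swap.

A, D, E, B, C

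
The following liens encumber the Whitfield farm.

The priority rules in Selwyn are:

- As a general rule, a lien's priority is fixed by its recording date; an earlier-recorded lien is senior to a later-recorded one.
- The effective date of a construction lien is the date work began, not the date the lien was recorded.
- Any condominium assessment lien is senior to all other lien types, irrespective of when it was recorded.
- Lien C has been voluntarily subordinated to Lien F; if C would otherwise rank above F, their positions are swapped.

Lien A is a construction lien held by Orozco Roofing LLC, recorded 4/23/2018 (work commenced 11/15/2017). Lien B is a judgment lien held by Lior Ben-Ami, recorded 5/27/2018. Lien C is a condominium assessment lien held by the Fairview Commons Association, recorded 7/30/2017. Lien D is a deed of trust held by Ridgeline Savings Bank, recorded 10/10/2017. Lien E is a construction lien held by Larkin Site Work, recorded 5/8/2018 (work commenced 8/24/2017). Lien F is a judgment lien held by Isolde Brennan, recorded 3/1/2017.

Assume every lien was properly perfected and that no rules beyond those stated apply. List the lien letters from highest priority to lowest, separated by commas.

Adjusting effective dates: A's effective date is 11/15/2017, when work began; E is treated as recorded 8/24/2017, the work-commencement date.
C is a condominium assessment lien, so it outranks all other liens regardless of date.
The other liens, earliest effective date first: F (3/1/2017), E (8/24/2017), D (10/10/2017), A (11/15/2017), B (5/27/2018).
Because C would otherwise rank above F, the subordination swaps them.

F, C, E, D, A, B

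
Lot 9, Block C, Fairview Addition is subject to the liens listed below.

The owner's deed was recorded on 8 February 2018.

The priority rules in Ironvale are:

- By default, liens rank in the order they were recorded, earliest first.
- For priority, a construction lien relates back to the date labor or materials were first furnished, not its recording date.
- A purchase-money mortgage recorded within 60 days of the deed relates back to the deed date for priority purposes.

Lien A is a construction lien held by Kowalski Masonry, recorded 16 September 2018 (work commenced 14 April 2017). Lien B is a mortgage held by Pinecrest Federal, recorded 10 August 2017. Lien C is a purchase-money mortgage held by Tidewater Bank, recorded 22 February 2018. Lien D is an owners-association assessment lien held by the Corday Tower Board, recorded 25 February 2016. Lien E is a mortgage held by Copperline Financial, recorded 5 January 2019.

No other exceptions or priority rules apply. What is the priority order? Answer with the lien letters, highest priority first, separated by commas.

Effective dates: A relates back to 14 April 2017 (work commenced); C relates back to the deed date 8 February 2018.
By effective date, earliest first: D (25 February 2016), A (14 April 2017), B (10 August 2017), C (8 February 2018), E (5 January 2019).

D, A, B, C, E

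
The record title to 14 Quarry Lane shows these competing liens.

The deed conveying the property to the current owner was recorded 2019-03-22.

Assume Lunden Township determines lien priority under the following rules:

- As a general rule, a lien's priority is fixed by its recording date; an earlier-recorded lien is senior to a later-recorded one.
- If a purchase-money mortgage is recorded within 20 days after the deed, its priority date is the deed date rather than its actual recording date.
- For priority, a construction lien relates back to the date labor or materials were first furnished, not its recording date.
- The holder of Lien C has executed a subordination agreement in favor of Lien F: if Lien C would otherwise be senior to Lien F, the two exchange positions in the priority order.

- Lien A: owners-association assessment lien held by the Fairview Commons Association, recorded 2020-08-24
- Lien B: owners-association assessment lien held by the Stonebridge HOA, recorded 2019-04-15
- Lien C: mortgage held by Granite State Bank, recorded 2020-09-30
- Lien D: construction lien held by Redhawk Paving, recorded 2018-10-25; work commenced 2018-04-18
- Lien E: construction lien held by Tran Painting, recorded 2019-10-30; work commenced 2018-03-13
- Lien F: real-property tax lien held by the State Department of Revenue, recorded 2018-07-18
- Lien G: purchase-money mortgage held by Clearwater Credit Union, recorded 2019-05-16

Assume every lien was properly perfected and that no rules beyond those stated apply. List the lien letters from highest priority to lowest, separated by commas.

E, D, F, B, G, A, C

Effective dates after the stated exceptions: D is treated as recorded 2018-04-18, the work-commencement date; E's effective date is 2018-03-13, when work began; G was recorded 55 days after the deed — beyond 20 days — so no relation-back applies.
Sorted by effective date: E (2018-03-13), D (2018-04-18), F (2018-07-18), B (2019-04-15), G (2019-05-16), A (2020-08-24), C (2020-09-30).
C is already junior to F, so the subordination agreement changes nothing.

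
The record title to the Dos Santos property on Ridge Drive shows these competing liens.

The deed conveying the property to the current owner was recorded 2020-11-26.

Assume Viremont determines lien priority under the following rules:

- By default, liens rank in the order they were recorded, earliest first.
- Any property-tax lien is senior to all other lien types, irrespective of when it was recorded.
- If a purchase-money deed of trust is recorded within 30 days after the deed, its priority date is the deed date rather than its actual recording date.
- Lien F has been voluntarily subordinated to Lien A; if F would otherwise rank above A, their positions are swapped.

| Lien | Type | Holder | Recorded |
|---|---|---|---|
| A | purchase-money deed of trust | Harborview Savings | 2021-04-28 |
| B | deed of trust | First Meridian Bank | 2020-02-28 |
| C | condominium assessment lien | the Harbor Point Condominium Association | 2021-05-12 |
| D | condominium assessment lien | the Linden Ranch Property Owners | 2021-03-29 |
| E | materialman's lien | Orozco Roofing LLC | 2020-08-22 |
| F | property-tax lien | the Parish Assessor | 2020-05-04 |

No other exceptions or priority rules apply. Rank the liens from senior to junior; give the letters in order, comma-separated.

Adjusting effective dates: A was recorded 153 days after the deed — beyond 30 days — so no relation-back applies.
F is a property-tax lien, so it outranks all other liens regardless of date.
Among the remaining liens, by effective date: B (2020-02-28), E (2020-08-22), D (2021-03-29), A (2021-04-28), C (2021-05-12).
F would otherwise be senior to A, so under the subordination agreement F and A exchange positions.

A, B, E, D, F, C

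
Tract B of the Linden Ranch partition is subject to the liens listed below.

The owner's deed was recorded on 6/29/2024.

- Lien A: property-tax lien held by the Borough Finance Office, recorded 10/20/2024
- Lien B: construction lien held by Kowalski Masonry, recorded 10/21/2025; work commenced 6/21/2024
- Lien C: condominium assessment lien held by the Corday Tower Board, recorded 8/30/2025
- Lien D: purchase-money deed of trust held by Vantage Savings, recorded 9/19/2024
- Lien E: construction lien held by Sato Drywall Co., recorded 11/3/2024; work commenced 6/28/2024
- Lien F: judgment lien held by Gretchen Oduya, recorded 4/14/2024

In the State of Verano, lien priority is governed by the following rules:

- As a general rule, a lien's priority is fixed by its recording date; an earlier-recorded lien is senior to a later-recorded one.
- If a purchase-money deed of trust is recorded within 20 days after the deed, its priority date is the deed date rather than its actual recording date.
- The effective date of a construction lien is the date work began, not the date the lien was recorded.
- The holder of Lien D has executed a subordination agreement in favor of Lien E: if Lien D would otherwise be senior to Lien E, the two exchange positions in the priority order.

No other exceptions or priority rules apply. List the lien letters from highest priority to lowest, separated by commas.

F, B, E, D, A, C

Adjusting effective dates: B is treated as recorded 6/21/2024, the work-commencement date; D was recorded 82 days after the deed — beyond 20 days — so no relation-back applies; E's effective date is 6/28/2024, when work began.
Ordering by effective date: F (4/14/2024), B (6/21/2024), E (6/28/2024), D (9/19/2024), A (10/20/2024), C (8/30/2025).
D is already junior to E, so the subordination agreement changes nothing.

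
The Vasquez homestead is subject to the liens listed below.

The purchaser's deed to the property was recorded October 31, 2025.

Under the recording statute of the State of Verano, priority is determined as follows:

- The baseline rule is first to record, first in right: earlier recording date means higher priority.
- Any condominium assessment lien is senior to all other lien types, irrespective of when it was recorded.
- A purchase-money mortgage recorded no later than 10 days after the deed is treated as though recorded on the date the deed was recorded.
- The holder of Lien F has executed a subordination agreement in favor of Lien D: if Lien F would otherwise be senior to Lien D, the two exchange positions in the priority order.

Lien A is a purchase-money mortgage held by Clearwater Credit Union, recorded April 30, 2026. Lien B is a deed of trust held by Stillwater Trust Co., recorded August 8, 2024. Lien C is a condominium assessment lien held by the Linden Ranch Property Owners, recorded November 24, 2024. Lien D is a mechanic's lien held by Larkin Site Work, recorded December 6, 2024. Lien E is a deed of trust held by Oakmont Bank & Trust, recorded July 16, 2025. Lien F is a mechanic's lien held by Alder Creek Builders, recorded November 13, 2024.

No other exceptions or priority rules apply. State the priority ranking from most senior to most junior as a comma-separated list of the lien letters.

C, B, D, F, E, A

Adjusting effective dates: A missed the 10-day window (181 days after the deed), so its recording date stands.
C is a condominium assessment lien and takes priority over every other lien.
Remaining liens by effective date: B (August 8, 2024), F (November 13, 2024), D (December 6, 2024), E (July 16, 2025), A (April 30, 2026).
F is senior to D before the subordination, so the two trade places.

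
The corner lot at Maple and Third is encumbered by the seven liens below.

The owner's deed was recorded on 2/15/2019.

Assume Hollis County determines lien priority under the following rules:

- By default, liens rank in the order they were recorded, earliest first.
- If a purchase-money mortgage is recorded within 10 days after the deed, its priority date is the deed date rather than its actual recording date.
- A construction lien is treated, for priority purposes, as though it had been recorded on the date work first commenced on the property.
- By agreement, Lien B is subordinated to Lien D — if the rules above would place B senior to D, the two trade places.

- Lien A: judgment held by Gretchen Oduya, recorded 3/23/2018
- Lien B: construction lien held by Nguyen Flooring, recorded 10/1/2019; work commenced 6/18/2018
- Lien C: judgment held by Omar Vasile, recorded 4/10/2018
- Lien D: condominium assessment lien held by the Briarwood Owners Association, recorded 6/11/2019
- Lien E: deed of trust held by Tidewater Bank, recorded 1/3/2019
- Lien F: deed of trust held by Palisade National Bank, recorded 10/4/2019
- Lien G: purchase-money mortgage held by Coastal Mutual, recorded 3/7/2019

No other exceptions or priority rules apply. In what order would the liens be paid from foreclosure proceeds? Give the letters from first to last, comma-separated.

Effective dates: B relates back to 6/18/2018 (work commenced); G was recorded 20 days after the deed, outside the 10-day window, so it keeps its recording date.
Ordering by effective date: A (3/23/2018), C (4/10/2018), B (6/18/2018), E (1/3/2019), G (3/7/2019), D (6/11/2019), F (10/4/2019).
B is senior to D before the subordination, so the two trade places.

A, C, D, E, G, B, F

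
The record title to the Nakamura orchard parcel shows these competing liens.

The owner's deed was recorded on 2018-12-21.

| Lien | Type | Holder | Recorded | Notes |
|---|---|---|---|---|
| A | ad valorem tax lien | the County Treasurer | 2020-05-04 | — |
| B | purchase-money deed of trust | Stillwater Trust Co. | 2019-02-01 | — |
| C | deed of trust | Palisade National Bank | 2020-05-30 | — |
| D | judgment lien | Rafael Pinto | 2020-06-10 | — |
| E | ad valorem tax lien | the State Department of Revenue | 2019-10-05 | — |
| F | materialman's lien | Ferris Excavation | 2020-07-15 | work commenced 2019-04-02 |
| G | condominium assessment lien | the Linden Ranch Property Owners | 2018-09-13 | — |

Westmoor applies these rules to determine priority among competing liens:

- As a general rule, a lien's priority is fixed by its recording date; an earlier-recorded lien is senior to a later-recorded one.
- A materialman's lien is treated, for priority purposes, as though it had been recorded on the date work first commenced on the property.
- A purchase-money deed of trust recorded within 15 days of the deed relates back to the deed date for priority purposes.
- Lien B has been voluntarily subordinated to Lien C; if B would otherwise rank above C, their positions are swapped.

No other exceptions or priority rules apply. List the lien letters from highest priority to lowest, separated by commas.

Effective dates: B was recorded 42 days after the deed — beyond 15 days — so no relation-back applies; F relates back to 2019-04-02 (work commenced).
By effective date, earliest first: G (2018-09-13), B (2019-02-01), F (2019-04-02), E (2019-10-05), A (2020-05-04), C (2020-05-30), D (2020-06-10).
B would otherwise be senior to C, so under the subordination agreement B and C exchange positions.

G, C, F, E, A, B, D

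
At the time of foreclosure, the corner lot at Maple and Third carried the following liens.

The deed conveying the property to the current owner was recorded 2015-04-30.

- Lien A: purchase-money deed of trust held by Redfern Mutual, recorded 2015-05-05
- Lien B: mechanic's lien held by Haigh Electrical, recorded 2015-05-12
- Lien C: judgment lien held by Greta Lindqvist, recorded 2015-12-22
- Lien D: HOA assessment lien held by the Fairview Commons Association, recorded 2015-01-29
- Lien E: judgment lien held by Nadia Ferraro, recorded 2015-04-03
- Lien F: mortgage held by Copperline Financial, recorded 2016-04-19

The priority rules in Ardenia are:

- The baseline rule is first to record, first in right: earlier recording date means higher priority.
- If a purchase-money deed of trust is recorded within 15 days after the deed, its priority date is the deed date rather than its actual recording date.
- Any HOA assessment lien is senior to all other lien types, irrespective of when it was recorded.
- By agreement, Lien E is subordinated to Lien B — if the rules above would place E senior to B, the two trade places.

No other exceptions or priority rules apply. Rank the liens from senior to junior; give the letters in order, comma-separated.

Effective dates after the stated exceptions: A's effective date is the deed date, 2015-04-30.
D, as an HOA assessment lien, has superpriority and ranks first.
Ordering the rest by effective date: E (2015-04-03), A (2015-04-30), B (2015-05-12), C (2015-12-22), F (2016-04-19).
Because E would otherwise rank above B, the subordination swaps them.

D, B, A, E, C, F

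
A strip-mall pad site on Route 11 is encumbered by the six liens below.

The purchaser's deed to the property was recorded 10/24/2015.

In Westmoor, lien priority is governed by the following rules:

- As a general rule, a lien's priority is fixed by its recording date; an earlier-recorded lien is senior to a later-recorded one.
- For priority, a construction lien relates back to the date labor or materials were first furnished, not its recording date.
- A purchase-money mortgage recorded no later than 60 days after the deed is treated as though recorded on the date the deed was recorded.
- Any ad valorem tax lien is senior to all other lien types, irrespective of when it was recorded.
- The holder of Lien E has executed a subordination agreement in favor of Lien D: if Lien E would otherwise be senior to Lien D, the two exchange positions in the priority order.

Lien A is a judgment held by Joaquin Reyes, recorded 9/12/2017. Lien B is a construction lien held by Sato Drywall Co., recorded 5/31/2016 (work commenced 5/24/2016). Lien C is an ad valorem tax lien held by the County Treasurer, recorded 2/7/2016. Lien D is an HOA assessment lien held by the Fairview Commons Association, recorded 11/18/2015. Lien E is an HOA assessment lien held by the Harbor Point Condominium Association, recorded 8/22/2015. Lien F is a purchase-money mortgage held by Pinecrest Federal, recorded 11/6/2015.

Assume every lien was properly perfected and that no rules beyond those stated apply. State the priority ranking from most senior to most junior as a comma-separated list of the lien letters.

C, D, F, E, B, A

Adjusting effective dates: B is treated as recorded 5/24/2016, the work-commencement date; F was recorded within the 60-day window, so its effective date is the deed date 10/24/2015.
C is an ad valorem tax lien and takes priority over every other lien.
Remaining liens by effective date: E (8/22/2015), F (10/24/2015), D (11/18/2015), B (5/24/2016), A (9/12/2017).
E is senior to D before the subordination, so the two trade places.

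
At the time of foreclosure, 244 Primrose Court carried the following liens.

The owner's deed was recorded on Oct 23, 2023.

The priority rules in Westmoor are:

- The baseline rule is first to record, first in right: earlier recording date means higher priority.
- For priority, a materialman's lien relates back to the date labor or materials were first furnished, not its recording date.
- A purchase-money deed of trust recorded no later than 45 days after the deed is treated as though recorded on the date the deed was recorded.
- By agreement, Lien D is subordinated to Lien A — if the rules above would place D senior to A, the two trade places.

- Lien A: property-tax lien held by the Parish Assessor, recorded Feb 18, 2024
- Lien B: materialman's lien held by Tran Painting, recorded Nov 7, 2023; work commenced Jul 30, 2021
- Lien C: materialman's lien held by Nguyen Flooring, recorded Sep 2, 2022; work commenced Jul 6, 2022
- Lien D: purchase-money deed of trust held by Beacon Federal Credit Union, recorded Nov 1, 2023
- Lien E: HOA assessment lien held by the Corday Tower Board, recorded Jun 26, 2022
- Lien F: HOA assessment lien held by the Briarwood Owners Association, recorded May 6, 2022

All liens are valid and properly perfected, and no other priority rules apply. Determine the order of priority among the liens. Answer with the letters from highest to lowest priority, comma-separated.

First, effective dates: B relates back to Jul 30, 2021 (work commenced); C is treated as recorded Jul 6, 2022, the work-commencement date; D was recorded within the 45-day window, so its effective date is the deed date Oct 23, 2023.
By effective date: B (Jul 30, 2021), F (May 6, 2022), E (Jun 26, 2022), C (Jul 6, 2022), D (Oct 23, 2023), A (Feb 18, 2024).
D is senior to A before the subordination, so the two trade places.

B, F, E, C, A, D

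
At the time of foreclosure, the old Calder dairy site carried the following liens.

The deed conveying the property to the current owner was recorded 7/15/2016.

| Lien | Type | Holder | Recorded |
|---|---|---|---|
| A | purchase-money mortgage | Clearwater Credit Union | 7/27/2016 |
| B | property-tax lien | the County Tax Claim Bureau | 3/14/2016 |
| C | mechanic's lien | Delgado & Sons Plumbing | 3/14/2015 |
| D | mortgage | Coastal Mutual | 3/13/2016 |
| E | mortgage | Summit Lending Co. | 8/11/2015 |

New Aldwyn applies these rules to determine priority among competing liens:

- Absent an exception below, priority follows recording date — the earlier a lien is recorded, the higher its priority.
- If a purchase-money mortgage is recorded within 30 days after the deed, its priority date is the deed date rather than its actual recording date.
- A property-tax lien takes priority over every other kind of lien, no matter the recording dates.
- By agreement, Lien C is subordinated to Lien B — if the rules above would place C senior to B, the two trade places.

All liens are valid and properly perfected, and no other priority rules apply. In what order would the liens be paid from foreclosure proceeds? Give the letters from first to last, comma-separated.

B, C, E, D, A

Adjusting effective dates: A relates back to the deed date 7/15/2016.
B is a property-tax lien and takes priority over every other lien.
The other liens, earliest effective date first: C (3/14/2015), E (8/11/2015), D (3/13/2016), A (7/15/2016).
Since C is not senior to B, the subordination leaves the order unchanged.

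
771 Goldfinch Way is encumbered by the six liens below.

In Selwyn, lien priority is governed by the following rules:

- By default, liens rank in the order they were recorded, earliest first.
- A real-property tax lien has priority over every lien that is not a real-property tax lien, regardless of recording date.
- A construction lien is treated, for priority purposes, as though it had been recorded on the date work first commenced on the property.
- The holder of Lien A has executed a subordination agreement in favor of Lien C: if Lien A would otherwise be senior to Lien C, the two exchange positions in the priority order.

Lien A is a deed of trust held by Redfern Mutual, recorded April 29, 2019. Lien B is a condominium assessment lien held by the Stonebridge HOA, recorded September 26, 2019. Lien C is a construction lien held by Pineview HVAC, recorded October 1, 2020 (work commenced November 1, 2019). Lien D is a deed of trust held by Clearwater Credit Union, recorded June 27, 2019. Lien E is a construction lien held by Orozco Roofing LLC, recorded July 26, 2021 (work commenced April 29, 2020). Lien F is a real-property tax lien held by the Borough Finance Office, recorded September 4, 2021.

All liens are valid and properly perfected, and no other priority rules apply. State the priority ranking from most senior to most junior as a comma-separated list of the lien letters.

F, C, D, B, A, E

Adjusting effective dates: C relates back to November 1, 2019 (work commenced); E's effective date is April 29, 2020, when work began.
As a real-property tax lien, F is senior to every other lien.
Remaining liens by effective date: A (April 29, 2019), D (June 27, 2019), B (September 26, 2019), C (November 1, 2019), E (April 29, 2020).
A would otherwise be senior to C, so under the subordination agreement A and C exchange positions.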